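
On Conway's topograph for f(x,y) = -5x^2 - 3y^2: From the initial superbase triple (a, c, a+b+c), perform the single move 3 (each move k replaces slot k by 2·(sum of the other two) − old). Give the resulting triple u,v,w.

start (-5,-3,-8) = (f(1,0),f(0,1),f(1,1))
replace slot 3: 2·((-5)+(-3)) − (-8) = -8 → (-5,-3,-8)

-5,-3,-8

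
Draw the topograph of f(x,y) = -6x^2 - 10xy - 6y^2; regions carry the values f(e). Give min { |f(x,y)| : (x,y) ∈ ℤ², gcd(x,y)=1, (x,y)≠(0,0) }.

translate: b→-2 (≡10 mod 12), so (6,10,6)→(6,-2,2)
flip: (6,-2,2)→(2,2,6)
reduced (well bottom): (2,2,6) with a≤c, −a<b≤a
well minimum |f| = |-2| = 2 (negative-definite)

2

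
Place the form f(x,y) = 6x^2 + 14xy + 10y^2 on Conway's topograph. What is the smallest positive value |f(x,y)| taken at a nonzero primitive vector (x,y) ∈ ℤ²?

translate: b→2 (≡14 mod 12), so (6,14,10)→(6,2,2)
flip: (6,2,2)→(2,-2,6)
translate: b→2 (≡-2 mod 4), so (2,-2,6)→(2,2,6)
reduced (well bottom): (2,2,6) with a≤c, −a<b≤a
well minimum = a = 2

2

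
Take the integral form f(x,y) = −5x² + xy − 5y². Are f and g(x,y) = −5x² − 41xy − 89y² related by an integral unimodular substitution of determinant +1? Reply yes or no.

D₁ = -99, D₂ = -99
f is negative-definite; reduce −f:
−f: flip: (5,-1,5)→(5,1,5)
−f: reduced (well bottom): (5,1,5) with a≤c, −a<b≤a
flip sign back: reduced form of f is (-5,-1,-5)
g is negative-definite; reduce −g:
−g: translate: b→1 (≡41 mod 10), so (5,41,89)→(5,1,5)
−g: reduced (well bottom): (5,1,5) with a≤c, −a<b≤a
flip sign back: reduced form of g is (-5,-1,-5)
reduced forms (-5, -1, -5) vs (-5, -1, -5) ⇒ equivalent

yes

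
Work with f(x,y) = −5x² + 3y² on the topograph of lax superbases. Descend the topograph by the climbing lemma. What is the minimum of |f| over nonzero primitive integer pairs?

descent: ρ → (3,6,-2)  [lands on river]
river: ρ → (-2,6,3)
closes: descent 1, river 2
min |a| on river = 2

2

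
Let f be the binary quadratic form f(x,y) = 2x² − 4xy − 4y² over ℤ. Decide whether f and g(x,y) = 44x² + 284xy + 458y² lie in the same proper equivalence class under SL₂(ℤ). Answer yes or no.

D₁ = 48, D₂ = 48
river cycle of f (length 2): (-4, 4, 2), (2, 4, -4)
river cycle of g (length 2): (2, 4, -4), (-4, 4, 2)
cycles coincide ⇒ equivalent

yes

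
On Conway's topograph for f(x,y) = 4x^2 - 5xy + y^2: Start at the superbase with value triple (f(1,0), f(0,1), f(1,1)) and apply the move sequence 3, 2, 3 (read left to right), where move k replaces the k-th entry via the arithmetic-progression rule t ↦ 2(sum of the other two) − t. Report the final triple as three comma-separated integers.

start (4,1,0) = (f(1,0),f(0,1),f(1,1))
replace slot 3: 2·(4+1) − 0 = 10 → (4,1,10)
replace slot 2: 2·(4+10) − 1 = 27 → (4,27,10)
replace slot 3: 2·(4+27) − 10 = 52 → (4,27,52)

4,27,52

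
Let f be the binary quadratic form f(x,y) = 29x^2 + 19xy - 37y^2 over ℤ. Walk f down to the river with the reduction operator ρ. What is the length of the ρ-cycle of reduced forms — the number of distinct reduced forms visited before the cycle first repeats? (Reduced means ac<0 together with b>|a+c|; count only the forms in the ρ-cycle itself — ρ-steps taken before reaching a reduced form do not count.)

D = 4653, ⌊√D⌋ = 68
river: ρ → (-37,55,11)
river: ρ → (11,55,-37)
river: ρ → (-37,19,29)
river: ρ → (29,39,-27)
river: ρ → (-27,15,41)
river: ρ → (41,67,-1)
river: ρ → (-1,67,41)
river: ρ → (41,15,-27)
river: ρ → (-27,39,29)
river: ρ → (29,19,-37)
ρ-cycle length = 10 (tail of 0 descent steps not counted)

10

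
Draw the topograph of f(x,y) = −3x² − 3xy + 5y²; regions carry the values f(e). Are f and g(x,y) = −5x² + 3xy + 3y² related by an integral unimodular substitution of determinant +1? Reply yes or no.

D₁ = 69, D₂ = 69
river cycle of f (length 4): (5, 3, -3), (-3, 3, 5), (5, 7, -1), (-1, 7, 5)
river cycle of g (length 4): (3, 3, -5), (-5, 7, 1), (1, 7, -5), (-5, 3, 3)
cycles differ ⇒ inequivalent

no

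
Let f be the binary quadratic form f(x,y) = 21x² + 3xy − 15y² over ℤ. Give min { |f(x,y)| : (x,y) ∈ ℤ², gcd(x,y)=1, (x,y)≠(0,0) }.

descent: ρ → (-15,27,9)  [lands on river]
river: ρ → (9,27,-15)
river: ρ → (-15,33,3)
river: ρ → (3,33,-15)
closes: descent 1, river 4
min |a| on river = 3

3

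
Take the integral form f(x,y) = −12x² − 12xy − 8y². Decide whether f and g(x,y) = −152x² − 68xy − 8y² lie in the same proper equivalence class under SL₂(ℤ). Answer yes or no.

D₁ = -240, D₂ = -240
f is negative-definite; reduce −f:
−f: flip: (12,12,8)→(8,-12,12)
−f: translate: b→4 (≡-12 mod 16), so (8,-12,12)→(8,4,8)
−f: reduced (well bottom): (8,4,8) with a≤c, −a<b≤a
flip sign back: reduced form of f is (-8,-4,-8)
g is negative-definite; reduce −g:
−g: flip: (152,68,8)→(8,-68,152)
−g: translate: b→-4 (≡-68 mod 16), so (8,-68,152)→(8,-4,8)
−g: flip: (8,-4,8)→(8,4,8)
−g: reduced (well bottom): (8,4,8) with a≤c, −a<b≤a
flip sign back: reduced form of g is (-8,-4,-8)
reduced forms (-8, -4, -8) vs (-8, -4, -8) ⇒ equivalent

yes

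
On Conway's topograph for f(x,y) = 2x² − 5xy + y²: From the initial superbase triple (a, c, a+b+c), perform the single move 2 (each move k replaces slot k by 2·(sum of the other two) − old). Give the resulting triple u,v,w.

start (2,1,-2) = (f(1,0),f(0,1),f(1,1))
replace slot 2: 2·(2+(-2)) − 1 = -1 → (2,-1,-2)

2,-1,-2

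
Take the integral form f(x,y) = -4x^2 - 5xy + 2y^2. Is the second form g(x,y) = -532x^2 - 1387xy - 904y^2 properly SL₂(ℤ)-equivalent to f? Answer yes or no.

D₁ = 57, D₂ = 57
river cycle of f (length 6): (2, 5, -4), (-4, 3, 3), (3, 3, -4), (-4, 5, 2), (2, 7, -1), (-1, 7, 2)
river cycle of g (length 6): (-4, 3, 3), (3, 3, -4), (-4, 5, 2), (2, 7, -1), (-1, 7, 2), (2, 5, -4)
cycles coincide ⇒ equivalent

yes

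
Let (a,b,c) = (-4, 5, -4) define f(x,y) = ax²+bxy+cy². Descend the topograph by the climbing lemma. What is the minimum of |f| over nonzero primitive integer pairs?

translate: b→3 (≡-5 mod 8), so (4,-5,4)→(4,3,3)
flip: (4,3,3)→(3,-3,4)
translate: b→3 (≡-3 mod 6), so (3,-3,4)→(3,3,4)
reduced (well bottom): (3,3,4) with a≤c, −a<b≤a
well minimum |f| = |-3| = 3 (negative-definite)

3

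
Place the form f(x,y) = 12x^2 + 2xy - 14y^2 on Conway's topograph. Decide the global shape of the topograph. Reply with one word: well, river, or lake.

D = b²−4ac = 2² − 4·12·(-14) = 676
D = 26² is a perfect square ⇒ form factors over ℤ ⇒ lakes

lake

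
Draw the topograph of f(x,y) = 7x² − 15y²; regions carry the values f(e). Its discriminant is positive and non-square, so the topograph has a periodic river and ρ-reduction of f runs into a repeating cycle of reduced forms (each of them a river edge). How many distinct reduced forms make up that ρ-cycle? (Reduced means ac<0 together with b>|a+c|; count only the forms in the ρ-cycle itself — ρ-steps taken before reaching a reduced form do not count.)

D = 420, ⌊√D⌋ = 20
descent: ρ → (-15,0,7)
descent: ρ → (7,14,-8)  [lands on river]
river: ρ → (-8,18,3)
river: ρ → (3,18,-8)
river: ρ → (-8,14,7)
ρ-cycle length = 4 (tail of 2 descent steps not counted)

4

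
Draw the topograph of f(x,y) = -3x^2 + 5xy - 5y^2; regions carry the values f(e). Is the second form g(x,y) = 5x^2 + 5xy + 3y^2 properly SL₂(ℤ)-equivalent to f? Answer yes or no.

D₁ = -35, D₂ = -35
f is negative-definite; reduce −f:
−f: translate: b→1 (≡-5 mod 6), so (3,-5,5)→(3,1,3)
−f: reduced (well bottom): (3,1,3) with a≤c, −a<b≤a
flip sign back: reduced form of f is (-3,-1,-3)
g: flip: (5,5,3)→(3,-5,5)
g: translate: b→1 (≡-5 mod 6), so (3,-5,5)→(3,1,3)
g: reduced (well bottom): (3,1,3) with a≤c, −a<b≤a
reduced forms (-3, -1, -3) vs (3, 1, 3) ⇒ inequivalent

no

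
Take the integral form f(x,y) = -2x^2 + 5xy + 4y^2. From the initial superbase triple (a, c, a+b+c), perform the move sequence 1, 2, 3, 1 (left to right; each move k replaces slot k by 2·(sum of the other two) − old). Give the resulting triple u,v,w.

start (-2,4,7) = (f(1,0),f(0,1),f(1,1))
replace slot 1: 2·(4+7) − (-2) = 24 → (24,4,7)
replace slot 2: 2·(24+7) − 4 = 58 → (24,58,7)
replace slot 3: 2·(24+58) − 7 = 157 → (24,58,157)
replace slot 1: 2·(58+157) − 24 = 406 → (406,58,157)

406,58,157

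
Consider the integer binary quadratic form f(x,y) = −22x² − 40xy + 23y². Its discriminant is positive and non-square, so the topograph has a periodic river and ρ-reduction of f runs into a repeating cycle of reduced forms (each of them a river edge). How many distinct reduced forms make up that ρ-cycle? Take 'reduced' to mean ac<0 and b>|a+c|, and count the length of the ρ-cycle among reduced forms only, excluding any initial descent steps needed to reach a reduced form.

D = 3624, ⌊√D⌋ = 60
descent: ρ → (23,40,-22)  [lands on river]
river: ρ → (-22,48,15)
river: ρ → (15,42,-31)
river: ρ → (-31,20,26)
river: ρ → (26,32,-25)
river: ρ → (-25,18,33)
river: ρ → (33,48,-10)
river: ρ → (-10,52,23)
ρ-cycle length = 8 (tail of 1 descent step not counted)

8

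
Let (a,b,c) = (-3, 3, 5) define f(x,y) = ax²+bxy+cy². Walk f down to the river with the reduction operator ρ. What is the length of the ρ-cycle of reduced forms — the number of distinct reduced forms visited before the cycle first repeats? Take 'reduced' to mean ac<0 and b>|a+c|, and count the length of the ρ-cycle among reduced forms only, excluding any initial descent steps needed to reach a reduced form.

D = 69, ⌊√D⌋ = 8
river: ρ → (5,7,-1)
river: ρ → (-1,7,5)
river: ρ → (5,3,-3)
river: ρ → (-3,3,5)
ρ-cycle length = 4 (tail of 0 descent steps not counted)

4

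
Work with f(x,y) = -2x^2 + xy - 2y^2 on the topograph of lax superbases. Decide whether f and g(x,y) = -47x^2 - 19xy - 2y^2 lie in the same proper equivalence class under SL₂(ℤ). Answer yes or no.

D₁ = -15, D₂ = -15
f is negative-definite; reduce −f:
−f: flip: (2,-1,2)→(2,1,2)
−f: reduced (well bottom): (2,1,2) with a≤c, −a<b≤a
flip sign back: reduced form of f is (-2,-1,-2)
g is negative-definite; reduce −g:
−g: flip: (47,19,2)→(2,-19,47)
−g: translate: b→1 (≡-19 mod 4), so (2,-19,47)→(2,1,2)
−g: reduced (well bottom): (2,1,2) with a≤c, −a<b≤a
flip sign back: reduced form of g is (-2,-1,-2)
reduced forms (-2, -1, -2) vs (-2, -1, -2) ⇒ equivalent

yes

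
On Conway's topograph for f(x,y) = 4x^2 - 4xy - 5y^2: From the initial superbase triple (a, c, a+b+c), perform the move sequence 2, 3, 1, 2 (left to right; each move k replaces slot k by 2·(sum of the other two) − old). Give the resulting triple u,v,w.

start (4,-5,-5) = (f(1,0),f(0,1),f(1,1))
replace slot 2: 2·(4+(-5)) − (-5) = 3 → (4,3,-5)
replace slot 3: 2·(4+3) − (-5) = 19 → (4,3,19)
replace slot 1: 2·(3+19) − 4 = 40 → (40,3,19)
replace slot 2: 2·(40+19) − 3 = 115 → (40,115,19)

40,115,19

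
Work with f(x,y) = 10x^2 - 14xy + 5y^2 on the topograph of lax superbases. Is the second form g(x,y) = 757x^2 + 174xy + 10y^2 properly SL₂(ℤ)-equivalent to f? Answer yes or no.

D₁ = -4, D₂ = -4
f: translate: b→6 (≡-14 mod 20), so (10,-14,5)→(10,6,1)
f: flip: (10,6,1)→(1,-6,10)
f: translate: b→0 (≡-6 mod 2), so (1,-6,10)→(1,0,1)
f: reduced (well bottom): (1,0,1) with a≤c, −a<b≤a
g: flip: (757,174,10)→(10,-174,757)
g: translate: b→6 (≡-174 mod 20), so (10,-174,757)→(10,6,1)
g: flip: (10,6,1)→(1,-6,10)
g: translate: b→0 (≡-6 mod 2), so (1,-6,10)→(1,0,1)
g: reduced (well bottom): (1,0,1) with a≤c, −a<b≤a
reduced forms (1, 0, 1) vs (1, 0, 1) ⇒ equivalent

yes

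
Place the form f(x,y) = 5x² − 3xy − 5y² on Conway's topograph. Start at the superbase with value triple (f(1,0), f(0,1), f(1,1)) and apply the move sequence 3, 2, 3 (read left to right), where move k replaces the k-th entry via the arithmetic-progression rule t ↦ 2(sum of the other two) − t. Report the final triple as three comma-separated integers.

start (5,-5,-3) = (f(1,0),f(0,1),f(1,1))
replace slot 3: 2·(5+(-5)) − (-3) = 3 → (5,-5,3)
replace slot 2: 2·(5+3) − (-5) = 21 → (5,21,3)
replace slot 3: 2·(5+21) − 3 = 49 → (5,21,49)

5,21,49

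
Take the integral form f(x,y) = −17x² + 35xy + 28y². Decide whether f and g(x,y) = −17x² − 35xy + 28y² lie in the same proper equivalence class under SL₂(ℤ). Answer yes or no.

D₁ = 3129, D₂ = 3129
river cycle of f (length 10): (28, 21, -24), (-24, 27, 25), (25, 23, -26), (-26, 29, 22), (22, 15, -33), (-33, 51, 4), (4, 53, -20), (-20, 27, 30), (30, 33, -17), (-17, 35, 28)
river cycle of g (length 10): (28, 35, -17), (-17, 33, 30), (30, 27, -20), (-20, 53, 4), (4, 51, -33), (-33, 15, 22), (22, 29, -26), (-26, 23, 25), (25, 27, -24), (-24, 21, 28)
cycles differ ⇒ inequivalent

no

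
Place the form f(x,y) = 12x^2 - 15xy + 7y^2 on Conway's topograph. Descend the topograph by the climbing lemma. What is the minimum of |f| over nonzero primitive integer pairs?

translate: b→9 (≡-15 mod 24), so (12,-15,7)→(12,9,4)
flip: (12,9,4)→(4,-9,12)
translate: b→-1 (≡-9 mod 8), so (4,-9,12)→(4,-1,7)
reduced (well bottom): (4,-1,7) with a≤c, −a<b≤a
well minimum = a = 4

4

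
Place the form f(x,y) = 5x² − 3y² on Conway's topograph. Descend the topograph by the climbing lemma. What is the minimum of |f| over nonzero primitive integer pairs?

descent: ρ → (-3,6,2)  [lands on river]
river: ρ → (2,6,-3)
closes: descent 1, river 2
min |a| on river = 2

2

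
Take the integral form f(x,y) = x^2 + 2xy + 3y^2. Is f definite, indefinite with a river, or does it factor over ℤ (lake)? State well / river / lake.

D = b²−4ac = 2² − 4·1·3 = -8
D < 0 ⇒ definite ⇒ every region one sign ⇒ single well

well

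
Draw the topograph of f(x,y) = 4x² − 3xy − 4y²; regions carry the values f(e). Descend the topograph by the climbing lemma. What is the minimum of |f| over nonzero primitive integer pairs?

descent: ρ → (-4,3,4)  [lands on river]
river: ρ → (4,5,-3)
river: ρ → (-3,7,2)
river: ρ → (2,5,-6)
river: ρ → (-6,7,1)
river: ρ → (1,7,-6)
river: ρ → (-6,5,2)
river: ρ → (2,7,-3)
river: ρ → (-3,5,4)
river: ρ → (4,3,-4)
river: ρ → (-4,5,3)
river: ρ → (3,7,-2)
river: ρ → (-2,5,6)
river: ρ → (6,7,-1)
river: ρ → (-1,7,6)
river: ρ → (6,5,-2)
river: ρ → (-2,7,3)
river: ρ → (3,5,-4)
closes: descent 1, river 18
min |a| on river = 1

1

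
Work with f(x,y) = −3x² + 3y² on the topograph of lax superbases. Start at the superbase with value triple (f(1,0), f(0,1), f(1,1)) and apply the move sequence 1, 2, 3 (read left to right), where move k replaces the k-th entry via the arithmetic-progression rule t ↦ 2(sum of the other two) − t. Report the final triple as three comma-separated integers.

start (-3,3,0) = (f(1,0),f(0,1),f(1,1))
replace slot 1: 2·(3+0) − (-3) = 9 → (9,3,0)
replace slot 2: 2·(9+0) − 3 = 15 → (9,15,0)
replace slot 3: 2·(9+15) − 0 = 48 → (9,15,48)

9,15,48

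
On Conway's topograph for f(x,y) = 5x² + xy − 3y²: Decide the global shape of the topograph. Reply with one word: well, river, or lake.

D = b²−4ac = 1² − 4·5·(-3) = 61
D > 0 non-square ⇒ indefinite ⇒ periodic river

river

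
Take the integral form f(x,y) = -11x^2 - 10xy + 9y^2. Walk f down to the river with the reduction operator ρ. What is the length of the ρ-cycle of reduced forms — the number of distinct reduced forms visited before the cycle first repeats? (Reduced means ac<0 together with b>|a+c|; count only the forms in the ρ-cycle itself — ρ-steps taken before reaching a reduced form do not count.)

D = 496, ⌊√D⌋ = 22
descent: ρ → (9,10,-11)  [lands on river]
river: ρ → (-11,12,8)
river: ρ → (8,20,-3)
river: ρ → (-3,22,1)
river: ρ → (1,22,-3)
river: ρ → (-3,20,8)
river: ρ → (8,12,-11)
river: ρ → (-11,10,9)
river: ρ → (9,8,-12)
river: ρ → (-12,16,5)
river: ρ → (5,14,-15)
river: ρ → (-15,16,4)
river: ρ → (4,16,-15)
river: ρ → (-15,14,5)
river: ρ → (5,16,-12)
river: ρ → (-12,8,9)
ρ-cycle length = 16 (tail of 1 descent step not counted)

16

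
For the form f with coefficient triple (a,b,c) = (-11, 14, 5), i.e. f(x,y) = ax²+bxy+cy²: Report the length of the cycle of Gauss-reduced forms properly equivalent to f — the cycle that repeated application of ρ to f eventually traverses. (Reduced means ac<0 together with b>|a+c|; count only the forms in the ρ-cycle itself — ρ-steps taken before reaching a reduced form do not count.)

D = 416, ⌊√D⌋ = 20
river: ρ → (5,16,-8)
river: ρ → (-8,16,5)
river: ρ → (5,14,-11)
river: ρ → (-11,8,8)
river: ρ → (8,8,-11)
river: ρ → (-11,14,5)
ρ-cycle length = 6 (tail of 0 descent steps not counted)

6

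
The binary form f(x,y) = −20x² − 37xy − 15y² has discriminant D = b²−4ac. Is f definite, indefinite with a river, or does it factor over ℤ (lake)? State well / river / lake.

D = b²−4ac = (-37)² − 4·(-20)·(-15) = 169
D = 13² is a perfect square ⇒ form factors over ℤ ⇒ lakes

lake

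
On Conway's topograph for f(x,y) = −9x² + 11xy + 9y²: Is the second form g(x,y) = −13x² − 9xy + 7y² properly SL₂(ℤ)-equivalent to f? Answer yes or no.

D₁ = 445, D₂ = 445
river cycle of f (length 10): (9, 7, -11), (-11, 15, 5), (5, 15, -11), (-11, 7, 9), (9, 11, -9), (-9, 7, 11), (11, 15, -5), (-5, 15, 11), (11, 7, -9), (-9, 11, 9)
river cycle of g (length 6): (7, 9, -13), (-13, 17, 3), (3, 19, -7), (-7, 9, 13), (13, 17, -3), (-3, 19, 7)
cycles differ ⇒ inequivalent

no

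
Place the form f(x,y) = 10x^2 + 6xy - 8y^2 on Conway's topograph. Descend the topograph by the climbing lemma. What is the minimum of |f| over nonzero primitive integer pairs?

river: ρ → (-8,10,8)
river: ρ → (8,6,-10)
river: ρ → (-10,14,4)
river: ρ → (4,18,-2)
river: ρ → (-2,18,4)
river: ρ → (4,14,-10)
river: ρ → (-10,6,8)
river: ρ → (8,10,-8)
river: ρ → (-8,6,10)
river: ρ → (10,14,-4)
river: ρ → (-4,18,2)
river: ρ → (2,18,-4)
river: ρ → (-4,14,10)
river: ρ → (10,6,-8)
closes: descent 0, river 14
min |a| on river = 2

2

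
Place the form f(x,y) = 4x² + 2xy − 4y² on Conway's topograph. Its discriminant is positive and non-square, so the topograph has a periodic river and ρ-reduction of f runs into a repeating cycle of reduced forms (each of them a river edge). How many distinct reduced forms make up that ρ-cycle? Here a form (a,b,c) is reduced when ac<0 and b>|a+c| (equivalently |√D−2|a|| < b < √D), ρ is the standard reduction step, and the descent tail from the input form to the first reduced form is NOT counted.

D = 68, ⌊√D⌋ = 8
river: ρ → (-4,6,2)
river: ρ → (2,6,-4)
river: ρ → (-4,2,4)
river: ρ → (4,6,-2)
river: ρ → (-2,6,4)
river: ρ → (4,2,-4)
ρ-cycle length = 6 (tail of 0 descent steps not counted)

6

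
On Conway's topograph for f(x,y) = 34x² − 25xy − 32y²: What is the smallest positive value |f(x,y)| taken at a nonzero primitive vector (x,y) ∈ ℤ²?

descent: ρ → (-32,25,34)  [lands on river]
river: ρ → (34,43,-23)
river: ρ → (-23,49,28)
river: ρ → (28,63,-9)
river: ρ → (-9,63,28)
river: ρ → (28,49,-23)
river: ρ → (-23,43,34)
river: ρ → (34,25,-32)
river: ρ → (-32,39,27)
river: ρ → (27,69,-2)
river: ρ → (-2,67,61)
river: ρ → (61,55,-8)
river: ρ → (-8,57,54)
river: ρ → (54,51,-11)
river: ρ → (-11,59,34)
river: ρ → (34,9,-36)
river: ρ → (-36,63,7)
river: ρ → (7,63,-36)
river: ρ → (-36,9,34)
river: ρ → (34,59,-11)
river: ρ → (-11,51,54)
river: ρ → (54,57,-8)
river: ρ → (-8,55,61)
river: ρ → (61,67,-2)
river: ρ → (-2,69,27)
river: ρ → (27,39,-32)
closes: descent 1, river 26
min |a| on river = 2

2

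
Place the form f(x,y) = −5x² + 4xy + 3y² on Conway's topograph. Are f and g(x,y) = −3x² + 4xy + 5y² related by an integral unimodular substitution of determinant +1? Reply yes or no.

D₁ = 76, D₂ = 76
river cycle of f (length 6): (3, 8, -1), (-1, 8, 3), (3, 4, -5), (-5, 6, 2), (2, 6, -5), (-5, 4, 3)
river cycle of g (length 6): (5, 6, -2), (-2, 6, 5), (5, 4, -3), (-3, 8, 1), (1, 8, -3), (-3, 4, 5)
cycles differ ⇒ inequivalent

no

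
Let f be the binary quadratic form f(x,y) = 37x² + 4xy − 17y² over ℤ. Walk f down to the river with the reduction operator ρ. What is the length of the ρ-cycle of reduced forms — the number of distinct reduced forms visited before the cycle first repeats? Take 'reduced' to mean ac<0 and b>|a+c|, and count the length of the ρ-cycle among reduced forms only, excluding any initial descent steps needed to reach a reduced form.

D = 2532, ⌊√D⌋ = 50
descent: ρ → (-17,30,24)  [lands on river]
river: ρ → (24,18,-23)
river: ρ → (-23,28,19)
river: ρ → (19,48,-3)
river: ρ → (-3,48,19)
river: ρ → (19,28,-23)
river: ρ → (-23,18,24)
river: ρ → (24,30,-17)
river: ρ → (-17,38,16)
river: ρ → (16,26,-29)
river: ρ → (-29,32,13)
river: ρ → (13,46,-8)
river: ρ → (-8,50,1)
river: ρ → (1,50,-8)
river: ρ → (-8,46,13)
river: ρ → (13,32,-29)
river: ρ → (-29,26,16)
river: ρ → (16,38,-17)
ρ-cycle length = 18 (tail of 1 descent step not counted)

18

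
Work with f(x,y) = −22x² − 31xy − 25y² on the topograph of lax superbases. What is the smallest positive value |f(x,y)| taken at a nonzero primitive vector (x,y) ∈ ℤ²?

translate: b→-13 (≡31 mod 44), so (22,31,25)→(22,-13,16)
flip: (22,-13,16)→(16,13,22)
reduced (well bottom): (16,13,22) with a≤c, −a<b≤a
well minimum |f| = |-16| = 16 (negative-definite)

16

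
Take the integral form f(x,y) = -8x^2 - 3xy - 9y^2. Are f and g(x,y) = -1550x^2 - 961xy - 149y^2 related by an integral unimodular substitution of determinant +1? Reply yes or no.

D₁ = -279, D₂ = -279
f is negative-definite; reduce −f:
−f: reduced (well bottom): (8,3,9) with a≤c, −a<b≤a
flip sign back: reduced form of f is (-8,-3,-9)
g is negative-definite; reduce −g:
−g: flip: (1550,961,149)→(149,-961,1550)
−g: translate: b→-67 (≡-961 mod 298), so (149,-961,1550)→(149,-67,8)
−g: flip: (149,-67,8)→(8,67,149)
−g: translate: b→3 (≡67 mod 16), so (8,67,149)→(8,3,9)
−g: reduced (well bottom): (8,3,9) with a≤c, −a<b≤a
flip sign back: reduced form of g is (-8,-3,-9)
reduced forms (-8, -3, -9) vs (-8, -3, -9) ⇒ equivalent

yes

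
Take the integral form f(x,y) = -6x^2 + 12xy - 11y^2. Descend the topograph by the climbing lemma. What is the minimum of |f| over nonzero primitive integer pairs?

translate: b→0 (≡-12 mod 12), so (6,-12,11)→(6,0,5)
flip: (6,0,5)→(5,0,6)
reduced (well bottom): (5,0,6) with a≤c, −a<b≤a
well minimum |f| = |-5| = 5 (negative-definite)

5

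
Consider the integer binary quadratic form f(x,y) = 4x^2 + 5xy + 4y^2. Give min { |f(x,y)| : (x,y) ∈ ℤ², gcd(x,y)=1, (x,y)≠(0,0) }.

translate: b→-3 (≡5 mod 8), so (4,5,4)→(4,-3,3)
flip: (4,-3,3)→(3,3,4)
reduced (well bottom): (3,3,4) with a≤c, −a<b≤a
well minimum = a = 3

3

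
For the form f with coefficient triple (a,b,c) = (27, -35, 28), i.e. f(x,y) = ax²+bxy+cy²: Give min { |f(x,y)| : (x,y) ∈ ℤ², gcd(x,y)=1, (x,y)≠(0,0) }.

translate: b→19 (≡-35 mod 54), so (27,-35,28)→(27,19,20)
flip: (27,19,20)→(20,-19,27)
reduced (well bottom): (20,-19,27) with a≤c, −a<b≤a
well minimum = a = 20

20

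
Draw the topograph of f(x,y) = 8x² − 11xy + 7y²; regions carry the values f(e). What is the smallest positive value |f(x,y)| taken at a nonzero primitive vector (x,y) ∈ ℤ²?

translate: b→5 (≡-11 mod 16), so (8,-11,7)→(8,5,4)
flip: (8,5,4)→(4,-5,8)
translate: b→3 (≡-5 mod 8), so (4,-5,8)→(4,3,7)
reduced (well bottom): (4,3,7) with a≤c, −a<b≤a
well minimum = a = 4

4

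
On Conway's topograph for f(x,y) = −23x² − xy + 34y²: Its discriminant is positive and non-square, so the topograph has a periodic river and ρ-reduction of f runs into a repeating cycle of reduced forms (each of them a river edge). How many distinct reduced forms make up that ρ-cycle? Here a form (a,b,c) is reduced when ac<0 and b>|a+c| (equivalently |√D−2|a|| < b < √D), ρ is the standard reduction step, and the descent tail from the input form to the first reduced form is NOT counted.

D = 3129, ⌊√D⌋ = 55
descent: ρ → (34,1,-23)
descent: ρ → (-23,45,12)  [lands on river]
river: ρ → (12,51,-11)
river: ρ → (-11,37,40)
river: ρ → (40,43,-8)
river: ρ → (-8,53,10)
river: ρ → (10,47,-23)
ρ-cycle length = 6 (tail of 2 descent steps not counted)

6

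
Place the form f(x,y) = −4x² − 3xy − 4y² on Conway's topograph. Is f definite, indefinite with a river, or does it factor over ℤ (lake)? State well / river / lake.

D = b²−4ac = (-3)² − 4·(-4)·(-4) = -55
D < 0 ⇒ definite ⇒ every region one sign ⇒ single well

well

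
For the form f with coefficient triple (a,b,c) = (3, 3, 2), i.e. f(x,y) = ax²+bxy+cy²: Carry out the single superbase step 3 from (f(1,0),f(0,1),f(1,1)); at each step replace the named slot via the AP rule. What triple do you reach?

start (3,2,8) = (f(1,0),f(0,1),f(1,1))
replace slot 3: 2·(3+2) − 8 = 2 → (3,2,2)

3,2,2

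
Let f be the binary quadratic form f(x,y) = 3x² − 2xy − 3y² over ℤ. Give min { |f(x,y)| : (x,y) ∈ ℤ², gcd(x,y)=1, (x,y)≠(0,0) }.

descent: ρ → (-3,2,3)  [lands on river]
river: ρ → (3,4,-2)
river: ρ → (-2,4,3)
river: ρ → (3,2,-3)
river: ρ → (-3,4,2)
river: ρ → (2,4,-3)
closes: descent 1, river 6
min |a| on river = 2

2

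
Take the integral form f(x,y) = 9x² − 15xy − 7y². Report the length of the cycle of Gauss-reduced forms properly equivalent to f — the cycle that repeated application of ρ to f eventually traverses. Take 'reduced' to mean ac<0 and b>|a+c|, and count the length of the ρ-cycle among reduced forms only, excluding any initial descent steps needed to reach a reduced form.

D = 477, ⌊√D⌋ = 21
descent: ρ → (-7,15,9)  [lands on river]
river: ρ → (9,21,-1)
river: ρ → (-1,21,9)
river: ρ → (9,15,-7)
river: ρ → (-7,13,11)
river: ρ → (11,9,-9)
river: ρ → (-9,9,11)
river: ρ → (11,13,-7)
ρ-cycle length = 8 (tail of 1 descent step not counted)

8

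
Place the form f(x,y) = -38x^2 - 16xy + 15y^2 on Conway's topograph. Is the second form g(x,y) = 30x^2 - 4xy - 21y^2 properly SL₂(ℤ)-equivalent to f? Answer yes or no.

D₁ = 2536, D₂ = 2536
river cycle of f (length 46): (15, 46, -7), (-7, 38, 39), (39, 40, -6), (-6, 44, 25), (25, 6, -25), (-25, 44, 6), (6, 40, -39), (-39, 38, 7), (7, 46, -15), (-15, 44, 10), … (36 more)
river cycle of g (length 50): (-21, 46, 5), (5, 44, -30), (-30, 16, 19), (19, 22, -27), (-27, 32, 14), (14, 24, -35), (-35, 46, 3), (3, 50, -3), (-3, 46, 35), (35, 24, -14), … (40 more)
cycles differ ⇒ inequivalent

no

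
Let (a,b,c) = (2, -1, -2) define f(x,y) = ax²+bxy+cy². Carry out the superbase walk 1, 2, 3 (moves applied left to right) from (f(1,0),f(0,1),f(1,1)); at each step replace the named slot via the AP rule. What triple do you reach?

start (2,-2,-1) = (f(1,0),f(0,1),f(1,1))
replace slot 1: 2·((-2)+(-1)) − 2 = -8 → (-8,-2,-1)
replace slot 2: 2·((-8)+(-1)) − (-2) = -16 → (-8,-16,-1)
replace slot 3: 2·((-8)+(-16)) − (-1) = -47 → (-8,-16,-47)

-8,-16,-47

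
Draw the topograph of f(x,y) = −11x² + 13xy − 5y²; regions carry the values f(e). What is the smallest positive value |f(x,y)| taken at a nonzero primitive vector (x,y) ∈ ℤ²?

translate: b→9 (≡-13 mod 22), so (11,-13,5)→(11,9,3)
flip: (11,9,3)→(3,-9,11)
translate: b→3 (≡-9 mod 6), so (3,-9,11)→(3,3,5)
reduced (well bottom): (3,3,5) with a≤c, −a<b≤a
well minimum |f| = |-3| = 3 (negative-definite)

3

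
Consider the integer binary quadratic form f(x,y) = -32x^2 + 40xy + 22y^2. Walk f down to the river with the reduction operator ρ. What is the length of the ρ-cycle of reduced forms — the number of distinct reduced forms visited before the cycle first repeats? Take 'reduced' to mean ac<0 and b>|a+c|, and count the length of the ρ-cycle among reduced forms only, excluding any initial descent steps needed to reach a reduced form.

D = 4416, ⌊√D⌋ = 66
river: ρ → (22,48,-24)
river: ρ → (-24,48,22)
river: ρ → (22,40,-32)
river: ρ → (-32,24,30)
river: ρ → (30,36,-26)
river: ρ → (-26,16,40)
river: ρ → (40,64,-2)
river: ρ → (-2,64,40)
river: ρ → (40,16,-26)
river: ρ → (-26,36,30)
river: ρ → (30,24,-32)
river: ρ → (-32,40,22)
ρ-cycle length = 12 (tail of 0 descent steps not counted)

12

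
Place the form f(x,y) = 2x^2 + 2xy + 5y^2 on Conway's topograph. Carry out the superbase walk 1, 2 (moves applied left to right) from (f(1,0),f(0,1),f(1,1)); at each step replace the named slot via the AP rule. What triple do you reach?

start (2,5,9) = (f(1,0),f(0,1),f(1,1))
replace slot 1: 2·(5+9) − 2 = 26 → (26,5,9)
replace slot 2: 2·(26+9) − 5 = 65 → (26,65,9)

26,65,9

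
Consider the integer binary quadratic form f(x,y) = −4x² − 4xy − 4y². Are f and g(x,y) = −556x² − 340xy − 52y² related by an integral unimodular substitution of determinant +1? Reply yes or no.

D₁ = -48, D₂ = -48
f is negative-definite; reduce −f:
−f: reduced (well bottom): (4,4,4) with a≤c, −a<b≤a
flip sign back: reduced form of f is (-4,-4,-4)
g is negative-definite; reduce −g:
−g: flip: (556,340,52)→(52,-340,556)
−g: translate: b→-28 (≡-340 mod 104), so (52,-340,556)→(52,-28,4)
−g: flip: (52,-28,4)→(4,28,52)
−g: translate: b→4 (≡28 mod 8), so (4,28,52)→(4,4,4)
−g: reduced (well bottom): (4,4,4) with a≤c, −a<b≤a
flip sign back: reduced form of g is (-4,-4,-4)
reduced forms (-4, -4, -4) vs (-4, -4, -4) ⇒ equivalent

yes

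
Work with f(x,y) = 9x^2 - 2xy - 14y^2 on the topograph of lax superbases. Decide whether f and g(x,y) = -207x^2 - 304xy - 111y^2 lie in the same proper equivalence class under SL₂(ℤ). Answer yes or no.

D₁ = 508, D₂ = 508
river cycle of f (length 12): (9, 16, -7), (-7, 12, 13), (13, 14, -6), (-6, 22, 1), (1, 22, -6), (-6, 14, 13), (13, 12, -7), (-7, 16, 9), (9, 20, -3), (-3, 22, 2), … (2 more)
river cycle of g (length 12): (9, 16, -7), (-7, 12, 13), (13, 14, -6), (-6, 22, 1), (1, 22, -6), (-6, 14, 13), (13, 12, -7), (-7, 16, 9), (9, 20, -3), (-3, 22, 2), … (2 more)
cycles coincide ⇒ equivalent

yes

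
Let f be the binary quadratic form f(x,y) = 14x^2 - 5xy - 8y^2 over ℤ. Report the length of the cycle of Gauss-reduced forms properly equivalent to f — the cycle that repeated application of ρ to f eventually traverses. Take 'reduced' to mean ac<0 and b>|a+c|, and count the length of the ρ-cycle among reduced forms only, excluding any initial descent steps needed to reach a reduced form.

D = 473, ⌊√D⌋ = 21
descent: ρ → (-8,21,1)  [lands on river]
river: ρ → (1,21,-8)
river: ρ → (-8,11,11)
river: ρ → (11,11,-8)
ρ-cycle length = 4 (tail of 1 descent step not counted)

4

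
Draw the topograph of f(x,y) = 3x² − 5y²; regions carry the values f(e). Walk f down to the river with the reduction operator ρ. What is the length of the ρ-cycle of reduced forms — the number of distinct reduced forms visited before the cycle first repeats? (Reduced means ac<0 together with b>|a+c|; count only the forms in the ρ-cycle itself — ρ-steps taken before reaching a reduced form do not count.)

D = 60, ⌊√D⌋ = 7
descent: ρ → (-5,0,3)
descent: ρ → (3,6,-2)  [lands on river]
river: ρ → (-2,6,3)
ρ-cycle length = 2 (tail of 2 descent steps not counted)

2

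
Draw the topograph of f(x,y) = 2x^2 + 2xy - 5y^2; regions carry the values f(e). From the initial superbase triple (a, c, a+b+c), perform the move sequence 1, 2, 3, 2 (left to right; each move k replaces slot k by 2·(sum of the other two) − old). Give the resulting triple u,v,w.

start (2,-5,-1) = (f(1,0),f(0,1),f(1,1))
replace slot 1: 2·((-5)+(-1)) − 2 = -14 → (-14,-5,-1)
replace slot 2: 2·((-14)+(-1)) − (-5) = -25 → (-14,-25,-1)
replace slot 3: 2·((-14)+(-25)) − (-1) = -77 → (-14,-25,-77)
replace slot 2: 2·((-14)+(-77)) − (-25) = -157 → (-14,-157,-77)

-14,-157,-77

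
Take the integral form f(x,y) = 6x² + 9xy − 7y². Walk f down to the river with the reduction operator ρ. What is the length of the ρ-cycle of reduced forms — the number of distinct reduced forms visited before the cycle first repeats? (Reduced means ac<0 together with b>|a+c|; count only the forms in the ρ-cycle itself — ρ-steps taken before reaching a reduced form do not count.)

D = 249, ⌊√D⌋ = 15
river: ρ → (-7,5,8)
river: ρ → (8,11,-4)
river: ρ → (-4,13,5)
river: ρ → (5,7,-10)
river: ρ → (-10,13,2)
river: ρ → (2,15,-3)
river: ρ → (-3,15,2)
river: ρ → (2,13,-10)
river: ρ → (-10,7,5)
river: ρ → (5,13,-4)
river: ρ → (-4,11,8)
river: ρ → (8,5,-7)
river: ρ → (-7,9,6)
river: ρ → (6,15,-1)
river: ρ → (-1,15,6)
river: ρ → (6,9,-7)
ρ-cycle length = 16 (tail of 0 descent steps not counted)

16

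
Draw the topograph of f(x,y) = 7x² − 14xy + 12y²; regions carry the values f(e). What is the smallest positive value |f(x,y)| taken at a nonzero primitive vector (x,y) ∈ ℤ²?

translate: b→0 (≡-14 mod 14), so (7,-14,12)→(7,0,5)
flip: (7,0,5)→(5,0,7)
reduced (well bottom): (5,0,7) with a≤c, −a<b≤a
well minimum = a = 5

5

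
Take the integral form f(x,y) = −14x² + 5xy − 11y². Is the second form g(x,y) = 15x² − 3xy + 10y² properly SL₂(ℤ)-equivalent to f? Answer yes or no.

D₁ = -591, D₂ = -591
f is negative-definite; reduce −f:
−f: flip: (14,-5,11)→(11,5,14)
−f: reduced (well bottom): (11,5,14) with a≤c, −a<b≤a
flip sign back: reduced form of f is (-11,-5,-14)
g: flip: (15,-3,10)→(10,3,15)
g: reduced (well bottom): (10,3,15) with a≤c, −a<b≤a
reduced forms (-11, -5, -14) vs (10, 3, 15) ⇒ inequivalent

no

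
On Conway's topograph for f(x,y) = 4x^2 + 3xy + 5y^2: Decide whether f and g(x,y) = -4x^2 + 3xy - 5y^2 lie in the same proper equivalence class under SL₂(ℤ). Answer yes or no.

D₁ = -71, D₂ = -71
f: reduced (well bottom): (4,3,5) with a≤c, −a<b≤a
g is negative-definite; reduce −g:
−g: reduced (well bottom): (4,-3,5) with a≤c, −a<b≤a
flip sign back: reduced form of g is (-4,3,-5)
reduced forms (4, 3, 5) vs (-4, 3, -5) ⇒ inequivalent

no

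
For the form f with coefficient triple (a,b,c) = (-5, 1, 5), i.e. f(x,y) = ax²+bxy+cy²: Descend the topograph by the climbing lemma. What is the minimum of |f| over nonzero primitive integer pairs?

river: ρ → (5,9,-1)
river: ρ → (-1,9,5)
river: ρ → (5,1,-5)
river: ρ → (-5,9,1)
river: ρ → (1,9,-5)
river: ρ → (-5,1,5)
closes: descent 0, river 6
min |a| on river = 1

1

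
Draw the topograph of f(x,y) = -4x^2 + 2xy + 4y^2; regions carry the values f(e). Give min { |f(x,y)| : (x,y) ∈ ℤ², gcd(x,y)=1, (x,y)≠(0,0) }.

river: ρ → (4,6,-2)
river: ρ → (-2,6,4)
river: ρ → (4,2,-4)
river: ρ → (-4,6,2)
river: ρ → (2,6,-4)
river: ρ → (-4,2,4)
closes: descent 0, river 6
min |a| on river = 2

2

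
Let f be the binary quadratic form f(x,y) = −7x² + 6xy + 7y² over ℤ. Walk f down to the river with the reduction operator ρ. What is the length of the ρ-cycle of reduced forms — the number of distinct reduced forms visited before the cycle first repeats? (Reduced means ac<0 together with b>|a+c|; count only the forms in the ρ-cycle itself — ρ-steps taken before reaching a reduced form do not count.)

D = 232, ⌊√D⌋ = 15
river: ρ → (7,8,-6)
river: ρ → (-6,4,9)
river: ρ → (9,14,-1)
river: ρ → (-1,14,9)
river: ρ → (9,4,-6)
river: ρ → (-6,8,7)
river: ρ → (7,6,-7)
river: ρ → (-7,8,6)
river: ρ → (6,4,-9)
river: ρ → (-9,14,1)
river: ρ → (1,14,-9)
river: ρ → (-9,4,6)
river: ρ → (6,8,-7)
river: ρ → (-7,6,7)
ρ-cycle length = 14 (tail of 0 descent steps not counted)

14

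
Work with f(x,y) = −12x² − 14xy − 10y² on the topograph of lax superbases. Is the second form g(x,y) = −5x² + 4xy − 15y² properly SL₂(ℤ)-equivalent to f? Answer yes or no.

D₁ = -284, D₂ = -284
f is negative-definite; reduce −f:
−f: translate: b→-10 (≡14 mod 24), so (12,14,10)→(12,-10,8)
−f: flip: (12,-10,8)→(8,10,12)
−f: translate: b→-6 (≡10 mod 16), so (8,10,12)→(8,-6,10)
−f: reduced (well bottom): (8,-6,10) with a≤c, −a<b≤a
flip sign back: reduced form of f is (-8,6,-10)
g is negative-definite; reduce −g:
−g: reduced (well bottom): (5,-4,15) with a≤c, −a<b≤a
flip sign back: reduced form of g is (-5,4,-15)
reduced forms (-8, 6, -10) vs (-5, 4, -15) ⇒ inequivalent

no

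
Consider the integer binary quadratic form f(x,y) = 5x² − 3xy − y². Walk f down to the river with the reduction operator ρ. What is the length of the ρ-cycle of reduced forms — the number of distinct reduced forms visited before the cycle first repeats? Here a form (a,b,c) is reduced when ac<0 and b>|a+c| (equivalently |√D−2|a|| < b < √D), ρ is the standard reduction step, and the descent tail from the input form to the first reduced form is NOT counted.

D = 29, ⌊√D⌋ = 5
descent: ρ → (-1,5,1)  [lands on river]
river: ρ → (1,5,-1)
ρ-cycle length = 2 (tail of 1 descent step not counted)

2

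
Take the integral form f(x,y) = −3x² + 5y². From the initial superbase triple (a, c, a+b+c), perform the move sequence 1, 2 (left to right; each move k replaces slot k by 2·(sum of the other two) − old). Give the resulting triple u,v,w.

start (-3,5,2) = (f(1,0),f(0,1),f(1,1))
replace slot 1: 2·(5+2) − (-3) = 17 → (17,5,2)
replace slot 2: 2·(17+2) − 5 = 33 → (17,33,2)

17,33,2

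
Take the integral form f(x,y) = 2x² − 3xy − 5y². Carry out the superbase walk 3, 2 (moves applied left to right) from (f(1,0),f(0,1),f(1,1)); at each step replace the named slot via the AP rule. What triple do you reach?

start (2,-5,-6) = (f(1,0),f(0,1),f(1,1))
replace slot 3: 2·(2+(-5)) − (-6) = 0 → (2,-5,0)
replace slot 2: 2·(2+0) − (-5) = 9 → (2,9,0)

2,9,0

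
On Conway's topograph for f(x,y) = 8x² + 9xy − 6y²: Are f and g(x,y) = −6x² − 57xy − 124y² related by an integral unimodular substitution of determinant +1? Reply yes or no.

D₁ = 273, D₂ = 273
river cycle of f (length 8): (-6, 15, 2), (2, 13, -13), (-13, 13, 2), (2, 15, -6), (-6, 9, 8), (8, 7, -7), (-7, 7, 8), (8, 9, -6)
river cycle of g (length 8): (-6, 15, 2), (2, 13, -13), (-13, 13, 2), (2, 15, -6), (-6, 9, 8), (8, 7, -7), (-7, 7, 8), (8, 9, -6)
cycles coincide ⇒ equivalent

yes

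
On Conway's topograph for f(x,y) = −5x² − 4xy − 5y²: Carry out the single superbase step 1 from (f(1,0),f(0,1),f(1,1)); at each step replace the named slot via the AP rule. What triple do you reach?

start (-5,-5,-14) = (f(1,0),f(0,1),f(1,1))
replace slot 1: 2·((-5)+(-14)) − (-5) = -33 → (-33,-5,-14)

-33,-5,-14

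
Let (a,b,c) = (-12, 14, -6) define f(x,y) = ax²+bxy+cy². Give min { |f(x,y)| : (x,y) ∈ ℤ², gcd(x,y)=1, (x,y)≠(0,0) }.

translate: b→10 (≡-14 mod 24), so (12,-14,6)→(12,10,4)
flip: (12,10,4)→(4,-10,12)
translate: b→-2 (≡-10 mod 8), so (4,-10,12)→(4,-2,6)
reduced (well bottom): (4,-2,6) with a≤c, −a<b≤a
well minimum |f| = |-4| = 4 (negative-definite)

4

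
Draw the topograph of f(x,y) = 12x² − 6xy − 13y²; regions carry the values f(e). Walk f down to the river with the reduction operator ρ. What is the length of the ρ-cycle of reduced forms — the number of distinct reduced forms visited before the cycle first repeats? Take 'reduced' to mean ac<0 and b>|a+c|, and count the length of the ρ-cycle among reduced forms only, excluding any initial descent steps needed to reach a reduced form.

D = 660, ⌊√D⌋ = 25
descent: ρ → (-13,6,12)  [lands on river]
river: ρ → (12,18,-7)
river: ρ → (-7,24,3)
river: ρ → (3,24,-7)
river: ρ → (-7,18,12)
river: ρ → (12,6,-13)
river: ρ → (-13,20,5)
river: ρ → (5,20,-13)
ρ-cycle length = 8 (tail of 1 descent step not counted)

8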